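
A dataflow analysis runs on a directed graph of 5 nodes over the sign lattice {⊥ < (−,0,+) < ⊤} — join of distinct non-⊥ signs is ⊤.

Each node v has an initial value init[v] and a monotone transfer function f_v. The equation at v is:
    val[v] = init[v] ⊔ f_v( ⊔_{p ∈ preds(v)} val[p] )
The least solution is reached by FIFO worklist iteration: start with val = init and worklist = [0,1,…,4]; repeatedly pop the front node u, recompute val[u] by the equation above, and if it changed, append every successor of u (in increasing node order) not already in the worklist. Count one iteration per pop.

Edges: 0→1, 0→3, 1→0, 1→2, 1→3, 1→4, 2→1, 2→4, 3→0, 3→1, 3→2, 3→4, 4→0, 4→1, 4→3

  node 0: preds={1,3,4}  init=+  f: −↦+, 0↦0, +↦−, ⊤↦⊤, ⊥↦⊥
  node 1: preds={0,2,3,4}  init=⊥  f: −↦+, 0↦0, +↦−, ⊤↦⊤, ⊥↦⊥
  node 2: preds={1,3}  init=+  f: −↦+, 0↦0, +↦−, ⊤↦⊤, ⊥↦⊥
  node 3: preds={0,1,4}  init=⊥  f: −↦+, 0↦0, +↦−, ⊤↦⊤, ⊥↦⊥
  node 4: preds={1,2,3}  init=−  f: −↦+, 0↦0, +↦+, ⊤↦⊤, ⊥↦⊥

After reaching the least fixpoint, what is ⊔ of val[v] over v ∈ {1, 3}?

⊤

Iteration log — 9 steps:
  step 1. node 0  ⊔preds=−  new=+  stable
  step 2. node 1  ⊔preds=⊤  new=⊤  old=⊥  +wl: 0
  step 3. node 2  ⊔preds=⊤  new=⊤  old=+  +wl: 1
  step 4. node 3  ⊔preds=⊤  new=⊤  old=⊥  +wl: 2
  step 5. node 4  ⊔preds=⊤  new=⊤  old=−  +wl: 3
  step 6. node 0  ⊔preds=⊤  new=⊤  old=+  +wl: 
  step 7. node 1  ⊔preds=⊤  new=⊤  stable
  step 8. node 2  ⊔preds=⊤  new=⊤  stable
  step 9. node 3  ⊔preds=⊤  new=⊤  stable

Least fixpoint reached:
  node 0: ⊤
  node 1: ⊤
  node 2: ⊤
  node 3: ⊤
  node 4: ⊤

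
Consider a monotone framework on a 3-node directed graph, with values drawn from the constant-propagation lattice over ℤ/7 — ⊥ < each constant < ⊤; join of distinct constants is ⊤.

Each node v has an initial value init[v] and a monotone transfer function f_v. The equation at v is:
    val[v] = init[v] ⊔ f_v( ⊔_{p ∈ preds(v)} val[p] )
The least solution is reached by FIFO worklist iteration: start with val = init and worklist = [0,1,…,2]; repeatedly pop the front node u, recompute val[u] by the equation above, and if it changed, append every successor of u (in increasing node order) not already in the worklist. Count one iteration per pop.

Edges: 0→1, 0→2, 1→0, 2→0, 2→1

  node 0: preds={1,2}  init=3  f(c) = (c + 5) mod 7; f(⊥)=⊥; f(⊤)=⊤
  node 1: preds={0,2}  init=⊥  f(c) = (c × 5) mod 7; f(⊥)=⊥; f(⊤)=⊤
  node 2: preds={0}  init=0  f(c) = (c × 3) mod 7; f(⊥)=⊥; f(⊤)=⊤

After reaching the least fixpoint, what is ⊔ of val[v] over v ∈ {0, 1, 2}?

⊤

Worklist (5 pops):
  #1 pop 0: in=0 → ⊤ (was 3); enqueue []
  #2 pop 1: in=⊤ → ⊤ (was ⊥); enqueue [0]
  #3 pop 2: in=⊤ → ⊤ (was 0); enqueue [1]
  #4 pop 0: in=⊤ → ⊤ (no change)
  #5 pop 1: in=⊤ → ⊤ (no change)

Fixpoint:
  val[0] = ⊤
  val[1] = ⊤
  val[2] = ⊤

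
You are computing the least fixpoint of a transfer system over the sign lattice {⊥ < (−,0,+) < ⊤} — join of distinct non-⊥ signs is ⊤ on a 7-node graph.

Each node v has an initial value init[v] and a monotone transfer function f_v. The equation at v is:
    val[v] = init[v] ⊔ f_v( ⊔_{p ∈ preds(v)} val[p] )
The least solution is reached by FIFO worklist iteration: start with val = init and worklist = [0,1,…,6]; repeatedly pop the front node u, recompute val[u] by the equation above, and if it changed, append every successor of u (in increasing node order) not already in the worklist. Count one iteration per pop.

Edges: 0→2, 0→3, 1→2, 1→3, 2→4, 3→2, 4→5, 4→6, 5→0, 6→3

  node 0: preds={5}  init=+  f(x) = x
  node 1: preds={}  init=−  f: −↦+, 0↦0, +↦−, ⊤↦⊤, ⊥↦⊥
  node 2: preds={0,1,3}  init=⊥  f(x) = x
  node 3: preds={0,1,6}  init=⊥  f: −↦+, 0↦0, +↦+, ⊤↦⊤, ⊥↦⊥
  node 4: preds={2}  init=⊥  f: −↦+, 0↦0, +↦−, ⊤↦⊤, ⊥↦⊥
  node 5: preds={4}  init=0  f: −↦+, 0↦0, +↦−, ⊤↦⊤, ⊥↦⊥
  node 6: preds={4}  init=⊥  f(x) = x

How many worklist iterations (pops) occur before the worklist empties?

Worklist (10 pops):
  #1 pop 0: in=0 → ⊤ (was +); enqueue []
  #2 pop 1: in=⊥ → − (no change)
  #3 pop 2: in=⊤ → ⊤ (was ⊥); enqueue []
  #4 pop 3: in=⊤ → ⊤ (was ⊥); enqueue [2]
  #5 pop 4: in=⊤ → ⊤ (was ⊥); enqueue []
  #6 pop 5: in=⊤ → ⊤ (was 0); enqueue [0]
  #7 pop 6: in=⊤ → ⊤ (was ⊥); enqueue [3]
  #8 pop 2: in=⊤ → ⊤ (no change)
  #9 pop 0: in=⊤ → ⊤ (no change)
  #10 pop 3: in=⊤ → ⊤ (no change)

Fixpoint:
  val[0] = ⊤
  val[1] = −
  val[2] = ⊤
  val[3] = ⊤
  val[4] = ⊤
  val[5] = ⊤
  val[6] = ⊤

10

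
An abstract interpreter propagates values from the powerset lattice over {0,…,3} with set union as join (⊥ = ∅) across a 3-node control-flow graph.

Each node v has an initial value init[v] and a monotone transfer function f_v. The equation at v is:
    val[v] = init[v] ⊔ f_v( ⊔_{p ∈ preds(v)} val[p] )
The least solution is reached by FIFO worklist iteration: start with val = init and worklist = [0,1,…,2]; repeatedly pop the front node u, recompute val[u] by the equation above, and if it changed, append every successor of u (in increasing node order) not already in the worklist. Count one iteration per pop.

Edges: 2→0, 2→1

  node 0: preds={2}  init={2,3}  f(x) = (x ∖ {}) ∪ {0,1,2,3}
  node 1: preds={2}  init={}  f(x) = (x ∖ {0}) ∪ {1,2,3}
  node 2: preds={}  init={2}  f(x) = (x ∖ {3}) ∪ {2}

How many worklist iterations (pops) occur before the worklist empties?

3

Worklist (3 pops):
  #1 pop 0: in={2} → {0,1,2,3} (was {2,3}); enqueue []
  #2 pop 1: in={2} → {1,2,3} (was {}); enqueue []
  #3 pop 2: in={} → {2} (no change)

Fixpoint:
  val[0] = {0,1,2,3}
  val[1] = {1,2,3}
  val[2] = {2}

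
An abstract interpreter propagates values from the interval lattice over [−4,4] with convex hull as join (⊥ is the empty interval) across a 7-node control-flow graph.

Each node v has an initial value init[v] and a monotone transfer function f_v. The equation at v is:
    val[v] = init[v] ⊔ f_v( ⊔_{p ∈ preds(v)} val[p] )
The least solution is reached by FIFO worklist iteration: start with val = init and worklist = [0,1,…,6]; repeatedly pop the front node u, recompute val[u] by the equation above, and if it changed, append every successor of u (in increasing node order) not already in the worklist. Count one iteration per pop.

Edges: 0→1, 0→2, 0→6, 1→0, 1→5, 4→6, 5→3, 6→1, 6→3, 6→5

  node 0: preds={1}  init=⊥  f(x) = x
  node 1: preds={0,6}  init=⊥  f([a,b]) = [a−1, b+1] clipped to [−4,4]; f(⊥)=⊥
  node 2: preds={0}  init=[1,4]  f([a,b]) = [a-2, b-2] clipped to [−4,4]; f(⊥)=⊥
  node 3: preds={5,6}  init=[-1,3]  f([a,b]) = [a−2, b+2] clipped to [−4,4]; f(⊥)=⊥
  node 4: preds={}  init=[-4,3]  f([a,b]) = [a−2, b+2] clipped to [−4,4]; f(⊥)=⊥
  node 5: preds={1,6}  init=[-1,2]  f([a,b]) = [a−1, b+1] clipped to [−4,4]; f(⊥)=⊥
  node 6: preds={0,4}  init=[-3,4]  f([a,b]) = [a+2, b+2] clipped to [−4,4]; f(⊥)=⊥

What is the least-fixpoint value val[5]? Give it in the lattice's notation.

[-4,4]

Worklist (12 pops):
  #1 pop 0: in=⊥ → ⊥ (no change)
  #2 pop 1: in=[-3,4] → [-4,4] (was ⊥); enqueue [0]
  #3 pop 2: in=⊥ → [1,4] (no change)
  #4 pop 3: in=[-3,4] → [-4,4] (was [-1,3]); enqueue []
  #5 pop 4: in=⊥ → [-4,3] (no change)
  #6 pop 5: in=[-4,4] → [-4,4] (was [-1,2]); enqueue [3]
  #7 pop 6: in=[-4,3] → [-3,4] (no change)
  #8 pop 0: in=[-4,4] → [-4,4] (was ⊥); enqueue [1,2,6]
  #9 pop 3: in=[-4,4] → [-4,4] (no change)
  #10 pop 1: in=[-4,4] → [-4,4] (no change)
  #11 pop 2: in=[-4,4] → [-4,4] (was [1,4]); enqueue []
  #12 pop 6: in=[-4,4] → [-3,4] (no change)

Fixpoint:
  val[0] = [-4,4]
  val[1] = [-4,4]
  val[2] = [-4,4]
  val[3] = [-4,4]
  val[4] = [-4,3]
  val[5] = [-4,4]
  val[6] = [-3,4]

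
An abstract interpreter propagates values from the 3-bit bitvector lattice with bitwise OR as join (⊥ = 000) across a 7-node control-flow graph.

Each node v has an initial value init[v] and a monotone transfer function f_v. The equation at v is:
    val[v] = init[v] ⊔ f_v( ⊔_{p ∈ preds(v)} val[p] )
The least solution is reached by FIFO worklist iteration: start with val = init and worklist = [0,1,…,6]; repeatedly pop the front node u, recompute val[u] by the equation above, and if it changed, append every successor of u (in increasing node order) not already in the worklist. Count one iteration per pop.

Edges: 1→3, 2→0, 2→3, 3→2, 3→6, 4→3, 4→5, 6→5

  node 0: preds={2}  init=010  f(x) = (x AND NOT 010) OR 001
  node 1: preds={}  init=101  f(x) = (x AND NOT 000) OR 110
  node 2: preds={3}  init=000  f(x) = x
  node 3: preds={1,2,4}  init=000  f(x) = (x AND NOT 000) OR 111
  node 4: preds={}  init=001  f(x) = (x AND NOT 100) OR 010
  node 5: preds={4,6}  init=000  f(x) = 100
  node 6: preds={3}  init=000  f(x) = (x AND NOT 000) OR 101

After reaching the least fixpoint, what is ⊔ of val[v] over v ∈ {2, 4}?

Iteration log — 11 steps:
  step 1. node 0  ⊔preds=000  new=011  old=010  +wl: 
  step 2. node 1  ⊔preds=000  new=111  old=101  +wl: 
  step 3. node 2  ⊔preds=000  new=000  stable
  step 4. node 3  ⊔preds=111  new=111  old=000  +wl: 2
  step 5. node 4  ⊔preds=000  new=011  old=001  +wl: 3
  step 6. node 5  ⊔preds=011  new=100  old=000  +wl: 
  step 7. node 6  ⊔preds=111  new=111  old=000  +wl: 5
  step 8. node 2  ⊔preds=111  new=111  old=000  +wl: 0
  step 9. node 3  ⊔preds=111  new=111  stable
  step 10. node 5  ⊔preds=111  new=100  stable
  step 11. node 0  ⊔preds=111  new=111  old=011  +wl: 

Least fixpoint reached:
  node 0: 111
  node 1: 111
  node 2: 111
  node 3: 111
  node 4: 011
  node 5: 100
  node 6: 111

111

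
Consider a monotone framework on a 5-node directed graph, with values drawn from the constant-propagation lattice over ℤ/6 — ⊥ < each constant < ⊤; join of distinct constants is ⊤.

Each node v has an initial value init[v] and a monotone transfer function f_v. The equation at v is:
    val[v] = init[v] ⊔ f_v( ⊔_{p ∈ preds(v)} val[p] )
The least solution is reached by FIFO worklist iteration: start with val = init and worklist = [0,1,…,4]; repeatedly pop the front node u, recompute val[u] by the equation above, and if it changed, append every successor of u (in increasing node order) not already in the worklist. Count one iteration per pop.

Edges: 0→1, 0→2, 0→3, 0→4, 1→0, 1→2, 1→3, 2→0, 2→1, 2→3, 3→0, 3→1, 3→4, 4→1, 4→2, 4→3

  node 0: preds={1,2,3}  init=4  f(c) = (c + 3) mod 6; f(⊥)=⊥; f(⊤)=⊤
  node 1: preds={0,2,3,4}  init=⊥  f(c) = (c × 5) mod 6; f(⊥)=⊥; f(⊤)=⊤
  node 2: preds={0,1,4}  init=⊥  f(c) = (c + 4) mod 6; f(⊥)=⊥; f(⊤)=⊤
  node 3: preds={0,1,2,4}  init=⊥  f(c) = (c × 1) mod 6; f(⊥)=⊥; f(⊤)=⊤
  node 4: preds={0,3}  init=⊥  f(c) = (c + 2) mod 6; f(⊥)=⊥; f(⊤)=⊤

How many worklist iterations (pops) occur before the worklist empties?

Trace (11 dequeues):
  [1] u=0 | in ⊥ | out 4 | ==
  [2] u=1 | in 4 | out 2 | prev ⊥ | push {0}
  [3] u=2 | in ⊤ | out ⊤ | prev ⊥ | push {1}
  [4] u=3 | in ⊤ | out ⊤ | prev ⊥ | push {}
  [5] u=4 | in ⊤ | out ⊤ | prev ⊥ | push {2,3}
  [6] u=0 | in ⊤ | out ⊤ | prev 4 | push {4}
  [7] u=1 | in ⊤ | out ⊤ | prev 2 | push {0}
  [8] u=2 | in ⊤ | out ⊤ | ==
  [9] u=3 | in ⊤ | out ⊤ | ==
  [10] u=4 | in ⊤ | out ⊤ | ==
  [11] u=0 | in ⊤ | out ⊤ | ==

Converged values:
  [0] ⊤
  [1] ⊤
  [2] ⊤
  [3] ⊤
  [4] ⊤

11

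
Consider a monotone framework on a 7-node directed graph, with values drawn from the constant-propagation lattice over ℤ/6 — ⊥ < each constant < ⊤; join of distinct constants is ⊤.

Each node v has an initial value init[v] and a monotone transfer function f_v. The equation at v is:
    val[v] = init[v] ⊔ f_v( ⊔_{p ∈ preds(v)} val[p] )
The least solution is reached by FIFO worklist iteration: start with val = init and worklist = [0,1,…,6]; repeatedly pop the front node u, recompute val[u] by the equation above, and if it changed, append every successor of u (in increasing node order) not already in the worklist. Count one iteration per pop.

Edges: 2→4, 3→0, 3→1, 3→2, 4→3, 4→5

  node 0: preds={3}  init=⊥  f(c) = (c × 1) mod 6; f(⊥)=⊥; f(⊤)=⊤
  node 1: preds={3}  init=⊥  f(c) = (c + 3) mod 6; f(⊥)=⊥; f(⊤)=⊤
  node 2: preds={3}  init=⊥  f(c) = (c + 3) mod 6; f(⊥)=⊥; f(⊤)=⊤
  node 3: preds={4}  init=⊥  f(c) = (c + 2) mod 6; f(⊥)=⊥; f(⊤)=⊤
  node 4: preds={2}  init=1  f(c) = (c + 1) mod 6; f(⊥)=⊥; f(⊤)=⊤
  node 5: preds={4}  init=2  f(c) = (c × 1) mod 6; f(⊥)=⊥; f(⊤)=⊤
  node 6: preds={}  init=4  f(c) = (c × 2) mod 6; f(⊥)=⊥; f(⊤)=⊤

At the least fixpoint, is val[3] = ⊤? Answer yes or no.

no

Iteration log — 11 steps:
  step 1. node 0  ⊔preds=⊥  new=⊥  stable
  step 2. node 1  ⊔preds=⊥  new=⊥  stable
  step 3. node 2  ⊔preds=⊥  new=⊥  stable
  step 4. node 3  ⊔preds=1  new=3  old=⊥  +wl: 0,1,2
  step 5. node 4  ⊔preds=⊥  new=1  stable
  step 6. node 5  ⊔preds=1  new=⊤  old=2  +wl: 
  step 7. node 6  ⊔preds=⊥  new=4  stable
  step 8. node 0  ⊔preds=3  new=3  old=⊥  +wl: 
  step 9. node 1  ⊔preds=3  new=0  old=⊥  +wl: 
  step 10. node 2  ⊔preds=3  new=0  old=⊥  +wl: 4
  step 11. node 4  ⊔preds=0  new=1  stable

Least fixpoint reached:
  node 0: 3
  node 1: 0
  node 2: 0
  node 3: 3
  node 4: 1
  node 5: ⊤
  node 6: 4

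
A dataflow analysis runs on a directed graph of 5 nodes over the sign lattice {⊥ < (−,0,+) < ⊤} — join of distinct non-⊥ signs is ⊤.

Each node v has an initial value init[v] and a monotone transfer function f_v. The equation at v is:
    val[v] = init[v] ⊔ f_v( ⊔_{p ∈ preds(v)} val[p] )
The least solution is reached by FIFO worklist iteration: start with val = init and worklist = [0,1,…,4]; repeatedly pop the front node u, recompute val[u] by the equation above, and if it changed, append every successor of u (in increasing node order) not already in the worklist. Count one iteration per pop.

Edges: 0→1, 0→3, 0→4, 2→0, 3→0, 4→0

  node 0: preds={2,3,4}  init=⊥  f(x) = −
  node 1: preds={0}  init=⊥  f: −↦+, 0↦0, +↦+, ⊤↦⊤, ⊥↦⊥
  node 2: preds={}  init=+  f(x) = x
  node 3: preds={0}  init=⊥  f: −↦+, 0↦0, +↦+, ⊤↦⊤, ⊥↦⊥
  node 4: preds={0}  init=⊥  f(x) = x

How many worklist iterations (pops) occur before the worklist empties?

Trace (6 dequeues):
  [1] u=0 | in + | out − | prev ⊥ | push {}
  [2] u=1 | in − | out + | prev ⊥ | push {}
  [3] u=2 | in ⊥ | out + | ==
  [4] u=3 | in − | out + | prev ⊥ | push {0}
  [5] u=4 | in − | out − | prev ⊥ | push {}
  [6] u=0 | in ⊤ | out − | ==

Converged values:
  [0] −
  [1] +
  [2] +
  [3] +
  [4] −

6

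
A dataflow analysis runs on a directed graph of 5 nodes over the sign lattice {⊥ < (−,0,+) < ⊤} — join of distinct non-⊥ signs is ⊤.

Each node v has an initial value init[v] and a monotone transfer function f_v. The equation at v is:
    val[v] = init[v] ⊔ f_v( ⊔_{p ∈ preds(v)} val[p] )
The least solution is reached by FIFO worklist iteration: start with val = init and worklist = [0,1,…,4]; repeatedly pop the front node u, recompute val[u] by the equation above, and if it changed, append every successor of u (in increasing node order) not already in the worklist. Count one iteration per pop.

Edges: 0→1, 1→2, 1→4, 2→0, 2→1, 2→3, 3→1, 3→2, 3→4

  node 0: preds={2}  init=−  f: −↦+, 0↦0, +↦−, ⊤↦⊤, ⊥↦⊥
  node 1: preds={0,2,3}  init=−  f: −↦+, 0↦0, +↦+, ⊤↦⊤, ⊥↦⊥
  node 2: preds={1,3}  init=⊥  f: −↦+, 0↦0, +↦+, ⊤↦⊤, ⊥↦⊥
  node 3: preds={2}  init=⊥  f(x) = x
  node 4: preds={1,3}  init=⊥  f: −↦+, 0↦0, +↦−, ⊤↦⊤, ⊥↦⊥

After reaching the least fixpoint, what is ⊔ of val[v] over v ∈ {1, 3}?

⊤

Worklist (8 pops):
  #1 pop 0: in=⊥ → − (no change)
  #2 pop 1: in=− → ⊤ (was −); enqueue []
  #3 pop 2: in=⊤ → ⊤ (was ⊥); enqueue [0,1]
  #4 pop 3: in=⊤ → ⊤ (was ⊥); enqueue [2]
  #5 pop 4: in=⊤ → ⊤ (was ⊥); enqueue []
  #6 pop 0: in=⊤ → ⊤ (was −); enqueue []
  #7 pop 1: in=⊤ → ⊤ (no change)
  #8 pop 2: in=⊤ → ⊤ (no change)

Fixpoint:
  val[0] = ⊤
  val[1] = ⊤
  val[2] = ⊤
  val[3] = ⊤
  val[4] = ⊤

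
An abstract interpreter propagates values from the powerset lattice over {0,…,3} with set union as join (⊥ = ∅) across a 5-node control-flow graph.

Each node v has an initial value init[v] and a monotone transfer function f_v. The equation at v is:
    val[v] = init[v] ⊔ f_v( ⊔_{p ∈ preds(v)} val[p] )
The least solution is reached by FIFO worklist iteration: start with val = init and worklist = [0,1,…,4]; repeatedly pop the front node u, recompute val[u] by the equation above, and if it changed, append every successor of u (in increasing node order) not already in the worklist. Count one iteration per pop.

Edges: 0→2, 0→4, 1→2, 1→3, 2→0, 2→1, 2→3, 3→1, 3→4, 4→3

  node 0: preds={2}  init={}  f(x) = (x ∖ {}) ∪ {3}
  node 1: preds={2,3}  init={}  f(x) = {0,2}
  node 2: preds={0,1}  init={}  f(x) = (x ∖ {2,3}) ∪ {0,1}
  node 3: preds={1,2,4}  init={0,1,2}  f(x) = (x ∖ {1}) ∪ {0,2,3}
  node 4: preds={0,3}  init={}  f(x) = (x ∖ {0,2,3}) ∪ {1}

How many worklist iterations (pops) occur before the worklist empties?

10

Trace (10 dequeues):
  [1] u=0 | in {} | out {3} | prev {} | push {}
  [2] u=1 | in {0,1,2} | out {0,2} | prev {} | push {}
  [3] u=2 | in {0,2,3} | out {0,1} | prev {} | push {0,1}
  [4] u=3 | in {0,1,2} | out {0,1,2,3} | prev {0,1,2} | push {}
  [5] u=4 | in {0,1,2,3} | out {1} | prev {} | push {3}
  [6] u=0 | in {0,1} | out {0,1,3} | prev {3} | push {2,4}
  [7] u=1 | in {0,1,2,3} | out {0,2} | ==
  [8] u=3 | in {0,1,2} | out {0,1,2,3} | ==
  [9] u=2 | in {0,1,2,3} | out {0,1} | ==
  [10] u=4 | in {0,1,2,3} | out {1} | ==

Converged values:
  [0] {0,1,3}
  [1] {0,2}
  [2] {0,1}
  [3] {0,1,2,3}
  [4] {1}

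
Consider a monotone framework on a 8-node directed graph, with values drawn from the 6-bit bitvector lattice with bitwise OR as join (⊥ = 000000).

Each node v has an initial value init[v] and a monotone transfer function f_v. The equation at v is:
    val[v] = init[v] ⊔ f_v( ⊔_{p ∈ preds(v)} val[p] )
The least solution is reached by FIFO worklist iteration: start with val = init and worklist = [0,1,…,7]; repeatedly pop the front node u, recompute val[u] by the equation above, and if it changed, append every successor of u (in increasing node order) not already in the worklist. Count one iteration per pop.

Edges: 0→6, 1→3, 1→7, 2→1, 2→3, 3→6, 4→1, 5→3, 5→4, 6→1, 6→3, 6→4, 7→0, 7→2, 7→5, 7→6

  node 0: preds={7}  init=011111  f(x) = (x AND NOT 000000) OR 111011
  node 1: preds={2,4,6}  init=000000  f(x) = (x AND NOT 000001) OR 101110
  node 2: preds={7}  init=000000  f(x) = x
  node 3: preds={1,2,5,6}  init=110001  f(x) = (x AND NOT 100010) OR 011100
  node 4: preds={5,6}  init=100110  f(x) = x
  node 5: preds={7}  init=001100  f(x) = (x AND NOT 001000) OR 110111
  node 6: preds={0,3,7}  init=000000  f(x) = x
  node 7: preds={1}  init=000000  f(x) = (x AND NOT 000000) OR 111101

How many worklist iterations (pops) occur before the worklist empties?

18

Iteration log — 18 steps:
  step 1. node 0  ⊔preds=000000  new=111111  old=011111  +wl: 
  step 2. node 1  ⊔preds=100110  new=101110  old=000000  +wl: 
  step 3. node 2  ⊔preds=000000  new=000000  stable
  step 4. node 3  ⊔preds=101110  new=111101  old=110001  +wl: 
  step 5. node 4  ⊔preds=001100  new=101110  old=100110  +wl: 1
  step 6. node 5  ⊔preds=000000  new=111111  old=001100  +wl: 3,4
  step 7. node 6  ⊔preds=111111  new=111111  old=000000  +wl: 
  step 8. node 7  ⊔preds=101110  new=111111  old=000000  +wl: 0,2,5,6
  step 9. node 1  ⊔preds=111111  new=111110  old=101110  +wl: 7
  step 10. node 3  ⊔preds=111111  new=111101  stable
  step 11. node 4  ⊔preds=111111  new=111111  old=101110  +wl: 1
  step 12. node 0  ⊔preds=111111  new=111111  stable
  step 13. node 2  ⊔preds=111111  new=111111  old=000000  +wl: 3
  step 14. node 5  ⊔preds=111111  new=111111  stable
  step 15. node 6  ⊔preds=111111  new=111111  stable
  step 16. node 7  ⊔preds=111110  new=111111  stable
  step 17. node 1  ⊔preds=111111  new=111110  stable
  step 18. node 3  ⊔preds=111111  new=111101  stable

Least fixpoint reached:
  node 0: 111111
  node 1: 111110
  node 2: 111111
  node 3: 111101
  node 4: 111111
  node 5: 111111
  node 6: 111111
  node 7: 111111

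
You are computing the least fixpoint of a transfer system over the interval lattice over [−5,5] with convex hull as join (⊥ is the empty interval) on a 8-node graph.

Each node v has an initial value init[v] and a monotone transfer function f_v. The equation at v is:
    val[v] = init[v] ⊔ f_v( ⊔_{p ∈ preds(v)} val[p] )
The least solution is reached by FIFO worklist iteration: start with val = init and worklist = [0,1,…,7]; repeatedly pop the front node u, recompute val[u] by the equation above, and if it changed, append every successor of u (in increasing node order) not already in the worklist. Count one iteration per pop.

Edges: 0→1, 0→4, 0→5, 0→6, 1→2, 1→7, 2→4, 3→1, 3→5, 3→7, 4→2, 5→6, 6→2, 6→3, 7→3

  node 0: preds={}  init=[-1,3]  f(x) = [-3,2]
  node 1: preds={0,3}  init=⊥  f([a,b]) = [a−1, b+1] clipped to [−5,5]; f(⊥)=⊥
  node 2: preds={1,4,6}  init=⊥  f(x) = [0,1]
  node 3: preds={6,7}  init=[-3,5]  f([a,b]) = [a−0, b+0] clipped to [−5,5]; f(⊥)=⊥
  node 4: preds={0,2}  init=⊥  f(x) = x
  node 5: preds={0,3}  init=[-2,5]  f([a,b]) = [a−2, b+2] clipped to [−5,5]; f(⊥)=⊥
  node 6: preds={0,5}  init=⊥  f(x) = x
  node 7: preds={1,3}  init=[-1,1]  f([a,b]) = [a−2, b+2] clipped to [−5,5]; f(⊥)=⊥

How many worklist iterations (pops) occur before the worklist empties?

14

Trace (14 dequeues):
  [1] u=0 | in ⊥ | out [-3,3] | prev [-1,3] | push {}
  [2] u=1 | in [-3,5] | out [-4,5] | prev ⊥ | push {}
  [3] u=2 | in [-4,5] | out [0,1] | prev ⊥ | push {}
  [4] u=3 | in [-1,1] | out [-3,5] | ==
  [5] u=4 | in [-3,3] | out [-3,3] | prev ⊥ | push {2}
  [6] u=5 | in [-3,5] | out [-5,5] | prev [-2,5] | push {}
  [7] u=6 | in [-5,5] | out [-5,5] | prev ⊥ | push {3}
  [8] u=7 | in [-4,5] | out [-5,5] | prev [-1,1] | push {}
  [9] u=2 | in [-5,5] | out [0,1] | ==
  [10] u=3 | in [-5,5] | out [-5,5] | prev [-3,5] | push {1,5,7}
  [11] u=1 | in [-5,5] | out [-5,5] | prev [-4,5] | push {2}
  [12] u=5 | in [-5,5] | out [-5,5] | ==
  [13] u=7 | in [-5,5] | out [-5,5] | ==
  [14] u=2 | in [-5,5] | out [0,1] | ==

Converged values:
  [0] [-3,3]
  [1] [-5,5]
  [2] [0,1]
  [3] [-5,5]
  [4] [-3,3]
  [5] [-5,5]
  [6] [-5,5]
  [7] [-5,5]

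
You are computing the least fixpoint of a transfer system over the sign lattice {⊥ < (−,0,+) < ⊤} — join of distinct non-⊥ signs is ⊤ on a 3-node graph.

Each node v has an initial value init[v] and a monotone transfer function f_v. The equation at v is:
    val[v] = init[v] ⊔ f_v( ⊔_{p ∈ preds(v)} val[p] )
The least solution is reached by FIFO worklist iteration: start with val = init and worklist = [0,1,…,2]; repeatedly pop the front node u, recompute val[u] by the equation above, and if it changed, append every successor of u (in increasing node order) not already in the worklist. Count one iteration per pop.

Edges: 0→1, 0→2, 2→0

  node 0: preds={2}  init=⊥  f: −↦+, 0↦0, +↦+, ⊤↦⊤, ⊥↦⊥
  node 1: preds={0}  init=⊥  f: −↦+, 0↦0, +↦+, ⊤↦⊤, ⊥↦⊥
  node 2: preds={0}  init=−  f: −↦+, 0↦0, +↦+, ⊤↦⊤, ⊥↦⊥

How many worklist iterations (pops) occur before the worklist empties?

Iteration log — 6 steps:
  step 1. node 0  ⊔preds=−  new=+  old=⊥  +wl: 
  step 2. node 1  ⊔preds=+  new=+  old=⊥  +wl: 
  step 3. node 2  ⊔preds=+  new=⊤  old=−  +wl: 0
  step 4. node 0  ⊔preds=⊤  new=⊤  old=+  +wl: 1,2
  step 5. node 1  ⊔preds=⊤  new=⊤  old=+  +wl: 
  step 6. node 2  ⊔preds=⊤  new=⊤  stable

Least fixpoint reached:
  node 0: ⊤
  node 1: ⊤
  node 2: ⊤

6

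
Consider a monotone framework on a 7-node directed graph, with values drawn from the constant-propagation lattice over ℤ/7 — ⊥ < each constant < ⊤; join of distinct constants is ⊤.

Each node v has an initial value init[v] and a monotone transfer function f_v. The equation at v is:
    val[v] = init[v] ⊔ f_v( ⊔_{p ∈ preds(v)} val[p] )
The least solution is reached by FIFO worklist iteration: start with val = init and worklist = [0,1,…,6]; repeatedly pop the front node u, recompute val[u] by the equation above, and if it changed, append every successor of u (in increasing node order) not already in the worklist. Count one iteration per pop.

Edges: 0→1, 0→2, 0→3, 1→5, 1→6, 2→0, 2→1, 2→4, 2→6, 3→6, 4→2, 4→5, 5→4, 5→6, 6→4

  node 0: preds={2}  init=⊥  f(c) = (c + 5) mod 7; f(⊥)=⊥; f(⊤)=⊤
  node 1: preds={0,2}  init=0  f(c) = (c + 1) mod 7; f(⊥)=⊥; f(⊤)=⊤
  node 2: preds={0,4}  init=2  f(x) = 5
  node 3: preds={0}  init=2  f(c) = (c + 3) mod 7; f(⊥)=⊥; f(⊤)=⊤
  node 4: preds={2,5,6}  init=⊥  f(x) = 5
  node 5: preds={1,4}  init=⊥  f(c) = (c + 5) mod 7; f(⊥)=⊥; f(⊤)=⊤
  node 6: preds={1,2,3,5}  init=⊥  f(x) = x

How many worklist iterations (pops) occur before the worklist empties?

12

Trace (12 dequeues):
  [1] u=0 | in 2 | out 0 | prev ⊥ | push {}
  [2] u=1 | in ⊤ | out ⊤ | prev 0 | push {}
  [3] u=2 | in 0 | out ⊤ | prev 2 | push {0,1}
  [4] u=3 | in 0 | out ⊤ | prev 2 | push {}
  [5] u=4 | in ⊤ | out 5 | prev ⊥ | push {2}
  [6] u=5 | in ⊤ | out ⊤ | prev ⊥ | push {4}
  [7] u=6 | in ⊤ | out ⊤ | prev ⊥ | push {}
  [8] u=0 | in ⊤ | out ⊤ | prev 0 | push {3}
  [9] u=1 | in ⊤ | out ⊤ | ==
  [10] u=2 | in ⊤ | out ⊤ | ==
  [11] u=4 | in ⊤ | out 5 | ==
  [12] u=3 | in ⊤ | out ⊤ | ==

Converged values:
  [0] ⊤
  [1] ⊤
  [2] ⊤
  [3] ⊤
  [4] 5
  [5] ⊤
  [6] ⊤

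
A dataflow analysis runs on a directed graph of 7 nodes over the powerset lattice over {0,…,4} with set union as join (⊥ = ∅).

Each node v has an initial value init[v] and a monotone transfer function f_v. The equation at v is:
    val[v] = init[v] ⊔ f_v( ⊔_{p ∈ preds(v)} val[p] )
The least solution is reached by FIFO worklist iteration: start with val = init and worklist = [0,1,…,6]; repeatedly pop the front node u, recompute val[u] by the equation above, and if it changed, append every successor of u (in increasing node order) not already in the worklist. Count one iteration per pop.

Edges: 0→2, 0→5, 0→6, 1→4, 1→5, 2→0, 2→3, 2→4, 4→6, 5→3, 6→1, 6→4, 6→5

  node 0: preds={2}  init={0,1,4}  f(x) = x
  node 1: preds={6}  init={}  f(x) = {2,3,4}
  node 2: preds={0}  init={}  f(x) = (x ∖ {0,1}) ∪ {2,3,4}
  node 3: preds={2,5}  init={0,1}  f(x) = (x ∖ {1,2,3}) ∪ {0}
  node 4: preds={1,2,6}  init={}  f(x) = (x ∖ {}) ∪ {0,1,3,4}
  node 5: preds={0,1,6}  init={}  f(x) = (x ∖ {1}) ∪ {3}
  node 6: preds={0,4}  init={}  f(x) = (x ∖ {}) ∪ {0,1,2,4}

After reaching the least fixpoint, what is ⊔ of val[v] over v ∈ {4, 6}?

Iteration log — 14 steps:
  step 1. node 0  ⊔preds={}  new={0,1,4}  stable
  step 2. node 1  ⊔preds={}  new={2,3,4}  old={}  +wl: 
  step 3. node 2  ⊔preds={0,1,4}  new={2,3,4}  old={}  +wl: 0
  step 4. node 3  ⊔preds={2,3,4}  new={0,1,4}  old={0,1}  +wl: 
  step 5. node 4  ⊔preds={2,3,4}  new={0,1,2,3,4}  old={}  +wl: 
  step 6. node 5  ⊔preds={0,1,2,3,4}  new={0,2,3,4}  old={}  +wl: 3
  step 7. node 6  ⊔preds={0,1,2,3,4}  new={0,1,2,3,4}  old={}  +wl: 1,4,5
  step 8. node 0  ⊔preds={2,3,4}  new={0,1,2,3,4}  old={0,1,4}  +wl: 2,6
  step 9. node 3  ⊔preds={0,2,3,4}  new={0,1,4}  stable
  step 10. node 1  ⊔preds={0,1,2,3,4}  new={2,3,4}  stable
  step 11. node 4  ⊔preds={0,1,2,3,4}  new={0,1,2,3,4}  stable
  step 12. node 5  ⊔preds={0,1,2,3,4}  new={0,2,3,4}  stable
  step 13. node 2  ⊔preds={0,1,2,3,4}  new={2,3,4}  stable
  step 14. node 6  ⊔preds={0,1,2,3,4}  new={0,1,2,3,4}  stable

Least fixpoint reached:
  node 0: {0,1,2,3,4}
  node 1: {2,3,4}
  node 2: {2,3,4}
  node 3: {0,1,4}
  node 4: {0,1,2,3,4}
  node 5: {0,2,3,4}
  node 6: {0,1,2,3,4}

{0,1,2,3,4}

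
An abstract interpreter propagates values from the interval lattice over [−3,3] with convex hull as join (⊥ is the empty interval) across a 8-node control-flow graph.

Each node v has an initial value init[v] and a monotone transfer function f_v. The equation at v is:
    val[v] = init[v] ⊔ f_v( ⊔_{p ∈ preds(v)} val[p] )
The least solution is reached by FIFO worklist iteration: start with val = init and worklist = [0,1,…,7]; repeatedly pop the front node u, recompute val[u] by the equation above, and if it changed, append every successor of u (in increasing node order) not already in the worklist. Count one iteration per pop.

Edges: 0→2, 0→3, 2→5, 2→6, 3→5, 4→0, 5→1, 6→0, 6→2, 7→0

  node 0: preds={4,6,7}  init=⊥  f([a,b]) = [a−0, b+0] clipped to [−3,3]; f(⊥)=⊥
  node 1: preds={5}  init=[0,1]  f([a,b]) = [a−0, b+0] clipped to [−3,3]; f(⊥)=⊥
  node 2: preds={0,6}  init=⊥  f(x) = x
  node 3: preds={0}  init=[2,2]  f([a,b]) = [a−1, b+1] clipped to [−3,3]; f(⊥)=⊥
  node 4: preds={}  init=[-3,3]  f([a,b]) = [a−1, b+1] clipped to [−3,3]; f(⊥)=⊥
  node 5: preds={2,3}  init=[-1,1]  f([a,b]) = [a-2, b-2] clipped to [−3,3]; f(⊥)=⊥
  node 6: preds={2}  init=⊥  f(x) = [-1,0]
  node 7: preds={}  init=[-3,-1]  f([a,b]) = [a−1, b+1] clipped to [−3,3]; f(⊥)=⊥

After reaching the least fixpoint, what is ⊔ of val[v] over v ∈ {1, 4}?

Worklist (11 pops):
  #1 pop 0: in=[-3,3] → [-3,3] (was ⊥); enqueue []
  #2 pop 1: in=[-1,1] → [-1,1] (was [0,1]); enqueue []
  #3 pop 2: in=[-3,3] → [-3,3] (was ⊥); enqueue []
  #4 pop 3: in=[-3,3] → [-3,3] (was [2,2]); enqueue []
  #5 pop 4: in=⊥ → [-3,3] (no change)
  #6 pop 5: in=[-3,3] → [-3,1] (was [-1,1]); enqueue [1]
  #7 pop 6: in=[-3,3] → [-1,0] (was ⊥); enqueue [0,2]
  #8 pop 7: in=⊥ → [-3,-1] (no change)
  #9 pop 1: in=[-3,1] → [-3,1] (was [-1,1]); enqueue []
  #10 pop 0: in=[-3,3] → [-3,3] (no change)
  #11 pop 2: in=[-3,3] → [-3,3] (no change)

Fixpoint:
  val[0] = [-3,3]
  val[1] = [-3,1]
  val[2] = [-3,3]
  val[3] = [-3,3]
  val[4] = [-3,3]
  val[5] = [-3,1]
  val[6] = [-1,0]
  val[7] = [-3,-1]

[-3,3]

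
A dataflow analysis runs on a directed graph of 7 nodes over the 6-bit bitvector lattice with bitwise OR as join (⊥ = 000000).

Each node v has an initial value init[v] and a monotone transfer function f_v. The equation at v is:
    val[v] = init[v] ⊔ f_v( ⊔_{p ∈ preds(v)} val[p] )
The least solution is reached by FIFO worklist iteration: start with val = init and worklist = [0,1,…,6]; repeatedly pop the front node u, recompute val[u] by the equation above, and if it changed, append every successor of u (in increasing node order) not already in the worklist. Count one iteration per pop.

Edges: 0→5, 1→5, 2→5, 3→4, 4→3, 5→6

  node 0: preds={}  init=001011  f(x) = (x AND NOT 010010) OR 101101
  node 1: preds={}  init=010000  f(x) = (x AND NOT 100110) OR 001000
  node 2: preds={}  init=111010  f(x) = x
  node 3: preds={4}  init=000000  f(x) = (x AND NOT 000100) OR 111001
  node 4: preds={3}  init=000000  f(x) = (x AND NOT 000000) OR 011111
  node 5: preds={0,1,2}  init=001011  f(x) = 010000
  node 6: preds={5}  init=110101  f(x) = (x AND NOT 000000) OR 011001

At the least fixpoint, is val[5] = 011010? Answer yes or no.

Worklist (9 pops):
  #1 pop 0: in=000000 → 101111 (was 001011); enqueue []
  #2 pop 1: in=000000 → 011000 (was 010000); enqueue []
  #3 pop 2: in=000000 → 111010 (no change)
  #4 pop 3: in=000000 → 111001 (was 000000); enqueue []
  #5 pop 4: in=111001 → 111111 (was 000000); enqueue [3]
  #6 pop 5: in=111111 → 011011 (was 001011); enqueue []
  #7 pop 6: in=011011 → 111111 (was 110101); enqueue []
  #8 pop 3: in=111111 → 111011 (was 111001); enqueue [4]
  #9 pop 4: in=111011 → 111111 (no change)

Fixpoint:
  val[0] = 101111
  val[1] = 011000
  val[2] = 111010
  val[3] = 111011
  val[4] = 111111
  val[5] = 011011
  val[6] = 111111

no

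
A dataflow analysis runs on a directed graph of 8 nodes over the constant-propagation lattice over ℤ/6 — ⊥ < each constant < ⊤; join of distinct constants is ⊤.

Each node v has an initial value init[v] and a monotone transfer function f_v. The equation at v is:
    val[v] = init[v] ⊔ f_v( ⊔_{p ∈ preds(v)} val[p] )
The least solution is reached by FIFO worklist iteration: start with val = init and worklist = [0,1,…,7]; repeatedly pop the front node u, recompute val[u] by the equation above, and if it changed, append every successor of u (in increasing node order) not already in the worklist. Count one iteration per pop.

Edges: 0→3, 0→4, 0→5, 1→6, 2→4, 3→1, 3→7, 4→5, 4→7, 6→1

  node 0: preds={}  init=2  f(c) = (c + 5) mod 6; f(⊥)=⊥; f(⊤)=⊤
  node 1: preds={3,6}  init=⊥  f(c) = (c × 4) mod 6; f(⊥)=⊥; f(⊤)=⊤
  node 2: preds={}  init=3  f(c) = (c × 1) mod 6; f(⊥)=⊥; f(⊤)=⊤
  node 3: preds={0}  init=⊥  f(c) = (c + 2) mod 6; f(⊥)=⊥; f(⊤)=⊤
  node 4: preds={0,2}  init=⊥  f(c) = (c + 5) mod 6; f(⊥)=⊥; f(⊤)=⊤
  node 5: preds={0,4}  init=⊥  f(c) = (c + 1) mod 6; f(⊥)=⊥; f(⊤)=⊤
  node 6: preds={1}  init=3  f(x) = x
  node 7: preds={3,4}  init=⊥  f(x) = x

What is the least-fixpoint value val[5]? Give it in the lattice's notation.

⊤

Trace (10 dequeues):
  [1] u=0 | in ⊥ | out 2 | ==
  [2] u=1 | in 3 | out 0 | prev ⊥ | push {}
  [3] u=2 | in ⊥ | out 3 | ==
  [4] u=3 | in 2 | out 4 | prev ⊥ | push {1}
  [5] u=4 | in ⊤ | out ⊤ | prev ⊥ | push {}
  [6] u=5 | in ⊤ | out ⊤ | prev ⊥ | push {}
  [7] u=6 | in 0 | out ⊤ | prev 3 | push {}
  [8] u=7 | in ⊤ | out ⊤ | prev ⊥ | push {}
  [9] u=1 | in ⊤ | out ⊤ | prev 0 | push {6}
  [10] u=6 | in ⊤ | out ⊤ | ==

Converged values:
  [0] 2
  [1] ⊤
  [2] 3
  [3] 4
  [4] ⊤
  [5] ⊤
  [6] ⊤
  [7] ⊤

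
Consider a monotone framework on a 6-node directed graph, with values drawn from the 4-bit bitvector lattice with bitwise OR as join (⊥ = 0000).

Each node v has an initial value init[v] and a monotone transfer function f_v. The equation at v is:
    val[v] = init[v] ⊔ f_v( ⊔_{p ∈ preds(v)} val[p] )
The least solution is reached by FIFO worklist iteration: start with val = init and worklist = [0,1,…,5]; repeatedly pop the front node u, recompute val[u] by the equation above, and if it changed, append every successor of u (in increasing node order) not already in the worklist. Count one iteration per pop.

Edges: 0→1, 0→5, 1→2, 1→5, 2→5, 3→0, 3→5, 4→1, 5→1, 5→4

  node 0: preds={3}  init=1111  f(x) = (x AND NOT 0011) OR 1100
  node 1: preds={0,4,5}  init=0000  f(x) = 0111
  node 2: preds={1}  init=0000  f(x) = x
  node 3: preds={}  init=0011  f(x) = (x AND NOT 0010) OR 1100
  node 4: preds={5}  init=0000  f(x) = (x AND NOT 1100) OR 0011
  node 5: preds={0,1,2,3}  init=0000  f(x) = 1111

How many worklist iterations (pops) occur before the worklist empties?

Trace (9 dequeues):
  [1] u=0 | in 0011 | out 1111 | ==
  [2] u=1 | in 1111 | out 0111 | prev 0000 | push {}
  [3] u=2 | in 0111 | out 0111 | prev 0000 | push {}
  [4] u=3 | in 0000 | out 1111 | prev 0011 | push {0}
  [5] u=4 | in 0000 | out 0011 | prev 0000 | push {1}
  [6] u=5 | in 1111 | out 1111 | prev 0000 | push {4}
  [7] u=0 | in 1111 | out 1111 | ==
  [8] u=1 | in 1111 | out 0111 | ==
  [9] u=4 | in 1111 | out 0011 | ==

Converged values:
  [0] 1111
  [1] 0111
  [2] 0111
  [3] 1111
  [4] 0011
  [5] 1111

9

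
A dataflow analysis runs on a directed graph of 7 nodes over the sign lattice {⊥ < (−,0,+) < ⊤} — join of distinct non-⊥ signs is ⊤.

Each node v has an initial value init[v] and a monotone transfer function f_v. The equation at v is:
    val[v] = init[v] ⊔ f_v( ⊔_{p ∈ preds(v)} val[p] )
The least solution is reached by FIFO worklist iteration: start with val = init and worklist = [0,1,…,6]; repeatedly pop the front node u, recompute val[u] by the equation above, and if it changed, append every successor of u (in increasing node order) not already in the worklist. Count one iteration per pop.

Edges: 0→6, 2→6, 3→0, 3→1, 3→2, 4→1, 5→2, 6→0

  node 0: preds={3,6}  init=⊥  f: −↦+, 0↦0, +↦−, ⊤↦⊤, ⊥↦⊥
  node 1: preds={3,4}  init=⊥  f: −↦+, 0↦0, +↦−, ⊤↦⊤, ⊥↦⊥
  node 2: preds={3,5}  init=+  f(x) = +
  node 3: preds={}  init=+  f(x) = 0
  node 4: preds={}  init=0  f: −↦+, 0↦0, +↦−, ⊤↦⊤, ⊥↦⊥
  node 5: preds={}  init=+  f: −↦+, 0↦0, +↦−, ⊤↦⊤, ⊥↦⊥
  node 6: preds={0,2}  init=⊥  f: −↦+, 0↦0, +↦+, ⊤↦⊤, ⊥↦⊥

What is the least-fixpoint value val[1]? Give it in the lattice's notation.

⊤

Trace (11 dequeues):
  [1] u=0 | in + | out − | prev ⊥ | push {}
  [2] u=1 | in ⊤ | out ⊤ | prev ⊥ | push {}
  [3] u=2 | in + | out + | ==
  [4] u=3 | in ⊥ | out ⊤ | prev + | push {0,1,2}
  [5] u=4 | in ⊥ | out 0 | ==
  [6] u=5 | in ⊥ | out + | ==
  [7] u=6 | in ⊤ | out ⊤ | prev ⊥ | push {}
  [8] u=0 | in ⊤ | out ⊤ | prev − | push {6}
  [9] u=1 | in ⊤ | out ⊤ | ==
  [10] u=2 | in ⊤ | out + | ==
  [11] u=6 | in ⊤ | out ⊤ | ==

Converged values:
  [0] ⊤
  [1] ⊤
  [2] +
  [3] ⊤
  [4] 0
  [5] +
  [6] ⊤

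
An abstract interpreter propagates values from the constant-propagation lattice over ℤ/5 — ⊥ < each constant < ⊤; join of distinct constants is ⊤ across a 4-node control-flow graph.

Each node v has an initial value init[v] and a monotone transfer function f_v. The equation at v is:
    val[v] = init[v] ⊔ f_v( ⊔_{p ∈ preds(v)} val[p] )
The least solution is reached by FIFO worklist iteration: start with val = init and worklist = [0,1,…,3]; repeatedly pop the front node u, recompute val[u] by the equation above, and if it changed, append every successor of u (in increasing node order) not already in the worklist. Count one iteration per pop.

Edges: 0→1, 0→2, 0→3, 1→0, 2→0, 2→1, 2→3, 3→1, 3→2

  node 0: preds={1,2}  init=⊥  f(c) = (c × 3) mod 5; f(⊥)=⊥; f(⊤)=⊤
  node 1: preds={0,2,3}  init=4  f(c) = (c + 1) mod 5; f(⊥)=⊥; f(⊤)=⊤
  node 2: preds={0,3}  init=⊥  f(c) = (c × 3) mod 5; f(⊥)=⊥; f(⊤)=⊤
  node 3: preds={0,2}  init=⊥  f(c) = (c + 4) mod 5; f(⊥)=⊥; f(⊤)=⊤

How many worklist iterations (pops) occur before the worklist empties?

10

Trace (10 dequeues):
  [1] u=0 | in 4 | out 2 | prev ⊥ | push {}
  [2] u=1 | in 2 | out ⊤ | prev 4 | push {0}
  [3] u=2 | in 2 | out 1 | prev ⊥ | push {1}
  [4] u=3 | in ⊤ | out ⊤ | prev ⊥ | push {2}
  [5] u=0 | in ⊤ | out ⊤ | prev 2 | push {3}
  [6] u=1 | in ⊤ | out ⊤ | ==
  [7] u=2 | in ⊤ | out ⊤ | prev 1 | push {0,1}
  [8] u=3 | in ⊤ | out ⊤ | ==
  [9] u=0 | in ⊤ | out ⊤ | ==
  [10] u=1 | in ⊤ | out ⊤ | ==

Converged values:
  [0] ⊤
  [1] ⊤
  [2] ⊤
  [3] ⊤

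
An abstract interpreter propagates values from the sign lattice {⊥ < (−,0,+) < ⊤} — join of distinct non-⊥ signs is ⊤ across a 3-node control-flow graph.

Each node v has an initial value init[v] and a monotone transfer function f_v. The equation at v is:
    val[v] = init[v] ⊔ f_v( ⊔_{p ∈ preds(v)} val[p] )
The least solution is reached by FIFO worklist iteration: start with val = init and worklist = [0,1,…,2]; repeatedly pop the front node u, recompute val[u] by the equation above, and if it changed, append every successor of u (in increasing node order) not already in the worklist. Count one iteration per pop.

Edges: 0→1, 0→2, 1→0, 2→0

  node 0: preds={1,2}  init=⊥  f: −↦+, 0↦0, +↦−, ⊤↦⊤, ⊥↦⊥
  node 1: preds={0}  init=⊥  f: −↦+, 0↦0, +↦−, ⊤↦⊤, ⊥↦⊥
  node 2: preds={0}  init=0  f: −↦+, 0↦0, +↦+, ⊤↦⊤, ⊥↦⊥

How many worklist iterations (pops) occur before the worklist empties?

4

Iteration log — 4 steps:
  step 1. node 0  ⊔preds=0  new=0  old=⊥  +wl: 
  step 2. node 1  ⊔preds=0  new=0  old=⊥  +wl: 0
  step 3. node 2  ⊔preds=0  new=0  stable
  step 4. node 0  ⊔preds=0  new=0  stable

Least fixpoint reached:
  node 0: 0
  node 1: 0
  node 2: 0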